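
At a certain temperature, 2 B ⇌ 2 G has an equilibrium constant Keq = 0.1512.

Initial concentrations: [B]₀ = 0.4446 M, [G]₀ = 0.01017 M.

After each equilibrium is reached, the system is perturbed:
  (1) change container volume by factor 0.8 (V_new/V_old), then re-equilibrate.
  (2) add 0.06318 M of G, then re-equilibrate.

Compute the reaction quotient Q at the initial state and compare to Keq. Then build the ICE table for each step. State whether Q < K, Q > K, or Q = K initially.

Q₀ = 5.2324e-04 vs Keq = 0.1512 ⇒ Q<K, forward
Step 1:
                  B         G
  Initial    0.4446   0.01017
  Change    -0.1172    0.1172
  Equil      0.3274    0.1273
  solve Keq expr → x = 0.05858; check Q = 0.1512
Then change container volume by factor 0.8 (V_new/V_old).
Step 2:
                  B         G
  Initial    0.4093    0.1592
  Change          0         0
  Equil      0.4093    0.1592
  solve Keq expr → x = 0; check Q = 0.1512
Then add 0.06318 M of G.
Step 3:
                  B         G
  Initial    0.4093    0.2223
  Change    0.04549  -0.04549
  Equil      0.4548    0.1768
  solve Keq expr → x = -0.02275; check Q = 0.1512

Q₀ = 5.2324e-04; Q < K (proceeds forward)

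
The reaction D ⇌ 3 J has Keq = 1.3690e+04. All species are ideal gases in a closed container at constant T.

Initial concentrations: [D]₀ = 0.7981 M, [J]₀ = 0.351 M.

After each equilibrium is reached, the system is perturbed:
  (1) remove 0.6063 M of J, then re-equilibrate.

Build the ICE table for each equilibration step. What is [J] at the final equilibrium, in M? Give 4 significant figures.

Q₀ = 0.05418 vs Keq = 1.3690e+04 ⇒ Q<K, forward
Step 1:
                   D          J
  I           0.7981      0.351
  C          -0.7966       2.39
  E         0.001504      2.741
  solve Keq expr → x = 0.7966; check Q = 1.3690e+04
Then remove 0.6063 M of J.
Step 2:
                   D          J
  I         0.001504      2.134
  C       -7.9118e-04   0.002374
  E       7.1273e-04      2.137
  solve Keq expr → x = 7.9118e-04; check Q = 1.3690e+04

[J]_eq = 2.137 M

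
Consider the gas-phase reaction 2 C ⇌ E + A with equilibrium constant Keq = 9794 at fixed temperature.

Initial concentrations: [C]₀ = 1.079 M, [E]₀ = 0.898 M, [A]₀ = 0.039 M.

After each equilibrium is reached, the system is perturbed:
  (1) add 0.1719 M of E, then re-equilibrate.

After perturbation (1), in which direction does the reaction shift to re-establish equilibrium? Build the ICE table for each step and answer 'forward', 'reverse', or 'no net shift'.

Direction: reverse

Q₀ = 0.03008 vs Keq = 9794 ⇒ Q<K, forward
Step 1:
                  C         E         A
  Initial     1.079     0.898     0.039
  Change      -1.07    0.5349    0.5349
  Equil    0.009163     1.433    0.5739
  solve Keq expr → x = 0.5349; check Q = 9794
Then add 0.1719 M of E.
Step 2:
                  C         E         A
  Initial  0.009163     1.605    0.5739
  Change  5.3103e-04 -2.6552e-04 -2.6552e-04
  Equil    0.009694     1.605    0.5737
  solve Keq expr → x = -2.6552e-04; check Q = 9794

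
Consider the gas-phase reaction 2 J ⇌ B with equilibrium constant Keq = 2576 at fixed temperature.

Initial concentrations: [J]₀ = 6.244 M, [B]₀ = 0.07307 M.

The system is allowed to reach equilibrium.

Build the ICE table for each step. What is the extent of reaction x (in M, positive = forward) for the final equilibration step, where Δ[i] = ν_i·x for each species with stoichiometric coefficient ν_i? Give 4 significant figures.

Q₀ = 0.001874 vs Keq = 2576 ⇒ Q<K, forward
Step 1:
                  J         B
  init        6.244   0.07307
  Δ          -6.209     3.104
  eq        0.03512     3.178
  solve Keq expr → x = 3.104; check Q = 2576

x = 3.104 M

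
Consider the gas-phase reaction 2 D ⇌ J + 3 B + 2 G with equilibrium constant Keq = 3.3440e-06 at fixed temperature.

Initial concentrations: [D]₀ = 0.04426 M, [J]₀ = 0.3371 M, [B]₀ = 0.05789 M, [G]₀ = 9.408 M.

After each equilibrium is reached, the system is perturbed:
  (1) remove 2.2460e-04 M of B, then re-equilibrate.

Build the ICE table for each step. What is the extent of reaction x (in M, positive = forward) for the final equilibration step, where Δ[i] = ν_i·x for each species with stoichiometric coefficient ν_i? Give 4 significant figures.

Q₀ = 2.955 vs Keq = 3.3440e-06 ⇒ Q>K, reverse
Step 1:
                    D           J           B           G
  I           0.04426      0.3371     0.05789       9.408
  C           0.03797    -0.01899    -0.05696    -0.03797
  E           0.08223      0.3181  9.3203e-04        9.37
  solve Keq expr → x = -0.01899; check Q = 3.3440e-06
Then remove 2.2460e-04 M of B.
Step 2:
                    D           J           B           G
  I           0.08223      0.3181  7.0743e-04        9.37
  C       -1.4893e-04  7.4464e-05  2.2339e-04  1.4893e-04
  E           0.08208      0.3182  9.3082e-04        9.37
  solve Keq expr → x = 7.4464e-05; check Q = 3.3440e-06

x = 7.4464e-05 M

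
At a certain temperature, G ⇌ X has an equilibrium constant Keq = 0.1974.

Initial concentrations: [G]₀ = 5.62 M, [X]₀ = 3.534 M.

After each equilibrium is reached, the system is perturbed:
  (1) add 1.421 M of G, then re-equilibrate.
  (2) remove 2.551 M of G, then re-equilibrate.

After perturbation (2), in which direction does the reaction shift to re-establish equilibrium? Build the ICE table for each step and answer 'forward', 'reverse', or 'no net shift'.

Direction: reverse

Q₀ = 0.6288 vs Keq = 0.1974 ⇒ Q>K, reverse
Step 1:
                    G           X
  init           5.62       3.534
  Δ             2.025      -2.025
  eq            7.645       1.509
  solve Keq expr → x = -2.025; check Q = 0.1974
Then add 1.421 M of G.
Step 2:
                    G           X
  init          9.066       1.509
  Δ           -0.2343      0.2343
  eq            8.832       1.743
  solve Keq expr → x = 0.2343; check Q = 0.1974
Then remove 2.551 M of G.
Step 3:
                    G           X
  init          6.281       1.743
  Δ            0.4206     -0.4206
  eq            6.701       1.323
  solve Keq expr → x = -0.4206; check Q = 0.1974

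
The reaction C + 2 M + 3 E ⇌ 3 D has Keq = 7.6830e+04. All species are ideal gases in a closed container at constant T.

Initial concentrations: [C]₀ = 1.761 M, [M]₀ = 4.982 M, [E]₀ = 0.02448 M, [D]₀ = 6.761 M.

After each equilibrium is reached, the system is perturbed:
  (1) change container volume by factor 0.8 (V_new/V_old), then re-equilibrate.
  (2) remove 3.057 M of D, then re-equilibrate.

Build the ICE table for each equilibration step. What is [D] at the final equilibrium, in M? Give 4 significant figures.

[D]_eq = 5.396 M

Q₀ = 4.8198e+05 vs Keq = 7.6830e+04 ⇒ Q>K, reverse
Step 1:
                   C          M          E          D
  Initial      1.761      4.982    0.02448      6.761
  Change    0.006798     0.0136    0.02039   -0.02039
  Equil        1.768      4.996    0.04487      6.741
  solve Keq expr → x = -0.006798; check Q = 7.6830e+04
Then change container volume by factor 0.8 (V_new/V_old).
Step 2:
                   C          M          E          D
  Initial       2.21      6.244    0.05609      8.426
  Change     -0.0037  -0.007399    -0.0111     0.0111
  Equil        2.206      6.237    0.04499      8.437
  solve Keq expr → x = 0.0037; check Q = 7.6830e+04
Then remove 3.057 M of D.
Step 3:
                   C          M          E          D
  Initial      2.206      6.237    0.04499       5.38
  Change   -0.005387   -0.01077   -0.01616    0.01616
  Equil        2.201      6.226    0.02883      5.396
  solve Keq expr → x = 0.005387; check Q = 7.6830e+04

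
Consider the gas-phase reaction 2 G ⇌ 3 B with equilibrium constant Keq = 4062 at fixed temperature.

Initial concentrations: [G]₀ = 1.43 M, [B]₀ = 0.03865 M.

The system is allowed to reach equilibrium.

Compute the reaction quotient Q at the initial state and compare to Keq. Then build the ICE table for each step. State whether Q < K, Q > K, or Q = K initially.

Q₀ = 2.8234e-05 vs Keq = 4062 ⇒ Q<K, forward
Step 1:
                   G          B
  init          1.43    0.03865
  Δ           -1.382      2.073
  eq         0.04814      2.111
  solve Keq expr → x = 0.6909; check Q = 4062

Q₀ = 2.8234e-05; Q < K (proceeds forward)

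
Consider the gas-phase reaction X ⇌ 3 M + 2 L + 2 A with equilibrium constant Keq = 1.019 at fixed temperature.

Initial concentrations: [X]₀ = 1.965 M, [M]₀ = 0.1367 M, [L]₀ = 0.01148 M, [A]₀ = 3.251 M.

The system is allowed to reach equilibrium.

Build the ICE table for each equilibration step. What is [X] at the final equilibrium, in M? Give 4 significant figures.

Q₀ = 1.8108e-06 vs Keq = 1.019 ⇒ Q<K, forward
Step 1:
                  X         M         L         A
  init        1.965    0.1367   0.01148     3.251
  Δ          -0.231    0.6931    0.4621    0.4621
  eq          1.734    0.8298    0.4736     3.713
  solve Keq expr → x = 0.231; check Q = 1.019

[X]_eq = 1.734 M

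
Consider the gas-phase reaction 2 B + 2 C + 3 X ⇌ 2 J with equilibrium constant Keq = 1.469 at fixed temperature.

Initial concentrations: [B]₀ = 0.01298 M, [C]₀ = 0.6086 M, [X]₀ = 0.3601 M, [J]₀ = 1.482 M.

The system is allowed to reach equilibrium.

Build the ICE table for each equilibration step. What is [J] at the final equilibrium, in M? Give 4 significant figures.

Q₀ = 7.5373e+05 vs Keq = 1.469 ⇒ Q>K, reverse
Step 1:
                  B         C         X         J
  I         0.01298    0.6086    0.3601     1.482
  C          0.5341    0.5341    0.8011   -0.5341
  E           0.547     1.143     1.161    0.9479
  solve Keq expr → x = -0.267; check Q = 1.469

[J]_eq = 0.9479 M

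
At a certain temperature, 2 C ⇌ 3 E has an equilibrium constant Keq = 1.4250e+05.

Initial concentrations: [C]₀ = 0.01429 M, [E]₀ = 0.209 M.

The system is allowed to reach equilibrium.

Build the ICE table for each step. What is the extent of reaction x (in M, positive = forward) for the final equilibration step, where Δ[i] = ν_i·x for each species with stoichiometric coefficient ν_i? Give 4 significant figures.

Q₀ = 44.71 vs Keq = 1.4250e+05 ⇒ Q<K, forward
Step 1:
                    C           E
  Initial     0.01429       0.209
  Change       -0.014       0.021
  Equil    2.9220e-04        0.23
  solve Keq expr → x = 0.006999; check Q = 1.4250e+05

x = 0.006999 M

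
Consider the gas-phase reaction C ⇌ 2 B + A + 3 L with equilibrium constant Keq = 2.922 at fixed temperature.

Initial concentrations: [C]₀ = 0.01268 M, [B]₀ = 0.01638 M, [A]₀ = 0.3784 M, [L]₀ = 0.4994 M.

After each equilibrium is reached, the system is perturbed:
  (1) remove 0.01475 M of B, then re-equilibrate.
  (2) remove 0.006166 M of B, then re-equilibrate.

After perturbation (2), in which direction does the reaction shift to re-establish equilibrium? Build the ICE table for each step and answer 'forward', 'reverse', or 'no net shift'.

Direction: forward

Q₀ = 9.9725e-04 vs Keq = 2.922 ⇒ Q<K, forward
Step 1:
                    C           B           A           L
  init        0.01268     0.01638      0.3784      0.4994
  Δ          -0.01264     0.02529     0.01264     0.03793
  eq       3.6048e-05     0.04167       0.391      0.5373
  solve Keq expr → x = 0.01264; check Q = 2.922
Then remove 0.01475 M of B.
Step 2:
                    C           B           A           L
  init     3.6048e-05     0.02692       0.391      0.5373
  Δ       -2.0951e-05  4.1902e-05  2.0951e-05  6.2853e-05
  eq       1.5097e-05     0.02696      0.3911      0.5374
  solve Keq expr → x = 2.0951e-05; check Q = 2.922
Then remove 0.006166 M of B.
Step 3:
                    C           B           A           L
  init     1.5097e-05     0.02079      0.3911      0.5374
  Δ       -6.1043e-06  1.2209e-05  6.1043e-06  1.8313e-05
  eq       8.9924e-06     0.02081      0.3911      0.5374
  solve Keq expr → x = 6.1043e-06; check Q = 2.922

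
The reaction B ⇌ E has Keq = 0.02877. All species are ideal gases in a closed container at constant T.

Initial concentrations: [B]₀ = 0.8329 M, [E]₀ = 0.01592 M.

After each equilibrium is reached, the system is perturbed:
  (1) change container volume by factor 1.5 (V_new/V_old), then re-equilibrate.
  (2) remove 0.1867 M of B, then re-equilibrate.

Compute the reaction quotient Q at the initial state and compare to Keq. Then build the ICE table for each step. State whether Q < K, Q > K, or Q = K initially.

Q₀ = 0.01911 vs Keq = 0.02877 ⇒ Q<K, forward
Step 1:
                    B           E
  Initial      0.8329     0.01592
  Change    -0.007818    0.007818
  Equil        0.8251     0.02374
  solve Keq expr → x = 0.007818; check Q = 0.02877
Then change container volume by factor 1.5 (V_new/V_old).
Step 2:
                    B           E
  Initial      0.5501     0.01583
  Change            0           0
  Equil        0.5501     0.01583
  solve Keq expr → x = 0; check Q = 0.02877
Then remove 0.1867 M of B.
Step 3:
                    B           E
  Initial      0.3634     0.01583
  Change     0.005221   -0.005221
  Equil        0.3686      0.0106
  solve Keq expr → x = -0.005221; check Q = 0.02877

Q₀ = 0.01911; Q < K (proceeds forward)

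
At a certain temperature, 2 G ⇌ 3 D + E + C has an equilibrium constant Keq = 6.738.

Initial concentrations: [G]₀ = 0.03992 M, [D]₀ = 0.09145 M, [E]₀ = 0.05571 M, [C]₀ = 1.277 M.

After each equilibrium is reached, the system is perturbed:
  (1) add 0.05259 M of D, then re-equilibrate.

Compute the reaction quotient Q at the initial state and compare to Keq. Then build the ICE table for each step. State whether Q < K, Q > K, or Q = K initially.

Q₀ = 0.03414; Q < K (proceeds forward)

Q₀ = 0.03414 vs Keq = 6.738 ⇒ Q<K, forward
Step 1:
                    G           D           E           C
  Initial     0.03992     0.09145     0.05571       1.277
  Change     -0.03361     0.05042     0.01681     0.01681
  Equil      0.006306      0.1419     0.07252       1.294
  solve Keq expr → x = 0.01681; check Q = 6.738
Then add 0.05259 M of D.
Step 2:
                    G           D           E           C
  Initial    0.006306      0.1945     0.07252       1.294
  Change      0.00331   -0.004966   -0.001655   -0.001655
  Equil      0.009616      0.1895     0.07086       1.292
  solve Keq expr → x = -0.001655; check Q = 6.738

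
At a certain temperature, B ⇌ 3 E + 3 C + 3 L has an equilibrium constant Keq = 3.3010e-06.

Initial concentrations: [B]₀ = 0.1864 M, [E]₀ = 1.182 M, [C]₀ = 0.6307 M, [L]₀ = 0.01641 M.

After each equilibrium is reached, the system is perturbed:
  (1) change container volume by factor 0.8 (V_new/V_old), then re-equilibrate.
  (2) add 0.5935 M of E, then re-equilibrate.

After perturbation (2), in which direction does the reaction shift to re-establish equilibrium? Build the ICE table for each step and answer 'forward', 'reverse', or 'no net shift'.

Q₀ = 9.8220e-06 vs Keq = 3.3010e-06 ⇒ Q>K, reverse
Step 1:
                   B          E          C          L
  I           0.1864      1.182     0.6307    0.01641
  C         0.001611  -0.004832  -0.004832  -0.004832
  E            0.188      1.177     0.6259    0.01158
  solve Keq expr → x = -0.001611; check Q = 3.3010e-06
Then change container volume by factor 0.8 (V_new/V_old).
Step 2:
                   B          E          C          L
  I            0.235      1.471     0.7823    0.01447
  C         0.002122  -0.006366  -0.006366  -0.006366
  E           0.2371      1.465      0.776   0.008107
  solve Keq expr → x = -0.002122; check Q = 3.3010e-06
Then add 0.5935 M of E.
Step 3:
                   B          E          C          L
  I           0.2371      2.059      0.776   0.008107
  C       7.6907e-04  -0.002307  -0.002307  -0.002307
  E           0.2379      2.056     0.7737   0.005799
  solve Keq expr → x = -7.6907e-04; check Q = 3.3010e-06

Direction: reverse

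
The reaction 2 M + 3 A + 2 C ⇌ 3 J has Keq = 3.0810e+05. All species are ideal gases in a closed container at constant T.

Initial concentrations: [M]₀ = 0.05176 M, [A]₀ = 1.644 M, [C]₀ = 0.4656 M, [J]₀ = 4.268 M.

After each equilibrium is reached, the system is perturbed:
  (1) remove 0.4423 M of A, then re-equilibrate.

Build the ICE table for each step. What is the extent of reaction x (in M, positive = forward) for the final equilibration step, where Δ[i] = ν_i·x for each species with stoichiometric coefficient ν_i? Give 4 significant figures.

x = -0.005116 M

Q₀ = 3.0127e+04 vs Keq = 3.0810e+05 ⇒ Q<K, forward
Step 1:
                  M         A         C         J
  Initial   0.05176     1.644    0.4656     4.268
  Change   -0.03319  -0.04978  -0.03319   0.04978
  Equil     0.01857     1.594    0.4324     4.318
  solve Keq expr → x = 0.01659; check Q = 3.0810e+05
Then remove 0.4423 M of A.
Step 2:
                  M         A         C         J
  Initial   0.01857     1.152    0.4324     4.318
  Change    0.01023   0.01535   0.01023  -0.01535
  Equil      0.0288     1.167    0.4426     4.302
  solve Keq expr → x = -0.005116; check Q = 3.0810e+05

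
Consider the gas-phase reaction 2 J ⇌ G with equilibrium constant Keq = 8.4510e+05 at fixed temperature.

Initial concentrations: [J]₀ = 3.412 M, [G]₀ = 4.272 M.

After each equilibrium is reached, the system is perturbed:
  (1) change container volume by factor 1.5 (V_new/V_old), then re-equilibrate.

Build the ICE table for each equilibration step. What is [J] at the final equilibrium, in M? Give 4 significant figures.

[J]_eq = 0.002171 M

Q₀ = 0.367 vs Keq = 8.4510e+05 ⇒ Q<K, forward
Step 1:
                   J          G
  Initial      3.412      4.272
  Change      -3.409      1.705
  Equil     0.002659      5.977
  solve Keq expr → x = 1.705; check Q = 8.4510e+05
Then change container volume by factor 1.5 (V_new/V_old).
Step 2:
                   J          G
  Initial   0.001773      3.984
  Change  3.9840e-04 -1.9920e-04
  Equil     0.002171      3.984
  solve Keq expr → x = -1.9920e-04; check Q = 8.4510e+05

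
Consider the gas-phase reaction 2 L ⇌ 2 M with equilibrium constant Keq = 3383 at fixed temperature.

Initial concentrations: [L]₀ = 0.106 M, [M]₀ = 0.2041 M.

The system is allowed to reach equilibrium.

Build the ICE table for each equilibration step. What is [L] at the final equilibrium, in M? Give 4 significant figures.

Q₀ = 3.707 vs Keq = 3383 ⇒ Q<K, forward
Step 1:
                   L          M
  init         0.106     0.2041
  Δ          -0.1008     0.1008
  eq        0.005241     0.3049
  solve Keq expr → x = 0.05038; check Q = 3383

[L]_eq = 0.005241 M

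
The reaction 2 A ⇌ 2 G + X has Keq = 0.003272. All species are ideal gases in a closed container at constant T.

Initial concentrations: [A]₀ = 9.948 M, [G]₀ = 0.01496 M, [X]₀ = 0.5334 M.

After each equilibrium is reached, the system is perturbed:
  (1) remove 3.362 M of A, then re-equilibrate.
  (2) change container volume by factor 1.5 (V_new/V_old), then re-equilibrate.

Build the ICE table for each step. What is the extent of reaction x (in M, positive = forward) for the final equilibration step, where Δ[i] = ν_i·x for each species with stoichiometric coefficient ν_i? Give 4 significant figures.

x = 0.02485 M

Q₀ = 1.2063e-06 vs Keq = 0.003272 ⇒ Q<K, forward
Step 1:
                   A          G          X
  I            9.948    0.01496     0.5334
  C          -0.5764     0.5764     0.2882
  E            9.372     0.5914     0.8216
  solve Keq expr → x = 0.2882; check Q = 0.003272
Then remove 3.362 M of A.
Step 2:
                   A          G          X
  I             6.01     0.5914     0.8216
  C           0.1779    -0.1779   -0.08896
  E            6.187     0.4135     0.7327
  solve Keq expr → x = -0.08896; check Q = 0.003272
Then change container volume by factor 1.5 (V_new/V_old).
Step 3:
                   A          G          X
  I            4.125     0.2757     0.4884
  C         -0.04971    0.04971    0.02485
  E            4.075     0.3254     0.5133
  solve Keq expr → x = 0.02485; check Q = 0.003272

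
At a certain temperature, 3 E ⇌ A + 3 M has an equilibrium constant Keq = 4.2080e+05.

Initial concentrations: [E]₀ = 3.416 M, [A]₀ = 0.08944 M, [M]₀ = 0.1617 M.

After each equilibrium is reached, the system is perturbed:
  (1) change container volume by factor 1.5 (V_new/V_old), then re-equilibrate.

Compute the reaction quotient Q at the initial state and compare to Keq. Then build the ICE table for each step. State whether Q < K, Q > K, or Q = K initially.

Q₀ = 9.4865e-06; Q < K (proceeds forward)

Q₀ = 9.4865e-06 vs Keq = 4.2080e+05 ⇒ Q<K, forward
Step 1:
                    E           A           M
  Initial       3.416     0.08944      0.1617
  Change       -3.366       1.122       3.366
  Equil       0.05018       1.211       3.528
  solve Keq expr → x = 1.122; check Q = 4.2080e+05
Then change container volume by factor 1.5 (V_new/V_old).
Step 2:
                    E           A           M
  Initial     0.03345      0.8076       2.352
  Change    -0.004161    0.001387    0.004161
  Equil       0.02929       0.809       2.356
  solve Keq expr → x = 0.001387; check Q = 4.2080e+05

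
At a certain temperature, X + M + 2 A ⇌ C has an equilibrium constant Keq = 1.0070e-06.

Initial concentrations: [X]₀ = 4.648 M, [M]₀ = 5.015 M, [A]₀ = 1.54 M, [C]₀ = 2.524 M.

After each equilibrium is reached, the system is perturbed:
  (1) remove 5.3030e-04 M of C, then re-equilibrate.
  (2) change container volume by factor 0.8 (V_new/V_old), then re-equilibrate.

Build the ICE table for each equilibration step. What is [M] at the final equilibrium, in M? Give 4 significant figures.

Q₀ = 0.04566 vs Keq = 1.0070e-06 ⇒ Q>K, reverse
Step 1:
                   X          M          A          C
  I            4.648      5.015       1.54      2.524
  C            2.522      2.522      5.043     -2.522
  E             7.17      7.537      6.583   0.002358
  solve Keq expr → x = -2.522; check Q = 1.0070e-06
Then remove 5.3030e-04 M of C.
Step 2:
                   X          M          A          C
  I             7.17      7.537      6.583   0.001828
  C       -5.2920e-04 -5.2920e-04  -0.001058 5.2920e-04
  E            7.169      7.536      6.582   0.002357
  solve Keq expr → x = 5.2920e-04; check Q = 1.0070e-06
Then change container volume by factor 0.8 (V_new/V_old).
Step 3:
                   X          M          A          C
  I            8.961       9.42      8.228   0.002946
  C        -0.002797  -0.002797  -0.005594   0.002797
  E            8.959      9.417      8.222   0.005743
  solve Keq expr → x = 0.002797; check Q = 1.0070e-06

[M]_eq = 9.417 M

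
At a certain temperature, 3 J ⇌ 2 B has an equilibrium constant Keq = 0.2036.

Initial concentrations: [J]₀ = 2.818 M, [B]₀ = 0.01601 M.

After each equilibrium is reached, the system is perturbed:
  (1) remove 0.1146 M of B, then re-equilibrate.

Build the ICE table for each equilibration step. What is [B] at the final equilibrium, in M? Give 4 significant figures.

Q₀ = 1.1454e-05 vs Keq = 0.2036 ⇒ Q<K, forward
Step 1:
                   J          B
  init         2.818    0.01601
  Δ           -1.274     0.8495
  eq           1.544     0.8655
  solve Keq expr → x = 0.4247; check Q = 0.2036
Then remove 0.1146 M of B.
Step 2:
                   J          B
  init         1.544     0.7509
  Δ         -0.07655    0.05103
  eq           1.467     0.8019
  solve Keq expr → x = 0.02552; check Q = 0.2036

[B]_eq = 0.8019 M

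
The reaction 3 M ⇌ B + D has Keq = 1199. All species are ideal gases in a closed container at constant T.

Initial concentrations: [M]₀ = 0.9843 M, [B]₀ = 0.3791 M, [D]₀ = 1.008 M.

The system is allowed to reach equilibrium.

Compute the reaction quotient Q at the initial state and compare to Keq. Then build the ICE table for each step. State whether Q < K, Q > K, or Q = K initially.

Q₀ = 0.4007; Q < K (proceeds forward)

Q₀ = 0.4007 vs Keq = 1199 ⇒ Q<K, forward
Step 1:
                    M           B           D
  init         0.9843      0.3791       1.008
  Δ            -0.894       0.298       0.298
  eq          0.09035      0.6771       1.306
  solve Keq expr → x = 0.298; check Q = 1199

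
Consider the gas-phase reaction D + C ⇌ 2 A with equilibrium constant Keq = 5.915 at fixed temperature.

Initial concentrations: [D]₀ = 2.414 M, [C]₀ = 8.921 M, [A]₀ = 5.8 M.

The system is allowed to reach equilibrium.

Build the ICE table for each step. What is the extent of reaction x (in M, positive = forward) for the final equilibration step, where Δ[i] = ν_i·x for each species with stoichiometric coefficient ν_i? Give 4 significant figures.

Q₀ = 1.562 vs Keq = 5.915 ⇒ Q<K, forward
Step 1:
                  D         C         A
  Initial     2.414     8.921       5.8
  Change     -1.063    -1.063     2.125
  Equil       1.351     7.858     7.925
  solve Keq expr → x = 1.063; check Q = 5.915

x = 1.063 M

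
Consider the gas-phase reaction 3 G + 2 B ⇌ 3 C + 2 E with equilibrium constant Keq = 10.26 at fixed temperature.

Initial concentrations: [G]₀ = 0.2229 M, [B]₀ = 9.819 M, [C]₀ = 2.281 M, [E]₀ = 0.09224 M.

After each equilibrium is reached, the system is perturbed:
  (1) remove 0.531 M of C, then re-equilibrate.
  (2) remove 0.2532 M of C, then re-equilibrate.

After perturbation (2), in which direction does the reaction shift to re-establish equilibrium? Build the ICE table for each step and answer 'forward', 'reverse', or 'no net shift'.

Direction: forward

Q₀ = 0.09457 vs Keq = 10.26 ⇒ Q<K, forward
Step 1:
                    G           B           C           E
  Initial      0.2229       9.819       2.281     0.09224
  Change      -0.1427    -0.09515      0.1427     0.09515
  Equil       0.08018       9.724       2.424      0.1874
  solve Keq expr → x = 0.04757; check Q = 10.26
Then remove 0.531 M of C.
Step 2:
                    G           B           C           E
  Initial     0.08018       9.724       1.893      0.1874
  Change     -0.01483   -0.009887     0.01483    0.009887
  Equil       0.06535       9.714       1.908      0.1973
  solve Keq expr → x = 0.004943; check Q = 10.26
Then remove 0.2532 M of C.
Step 3:
                    G           B           C           E
  Initial     0.06535       9.714       1.654      0.1973
  Change    -0.007448   -0.004965    0.007448    0.004965
  Equil        0.0579       9.709       1.662      0.2022
  solve Keq expr → x = 0.002483; check Q = 10.26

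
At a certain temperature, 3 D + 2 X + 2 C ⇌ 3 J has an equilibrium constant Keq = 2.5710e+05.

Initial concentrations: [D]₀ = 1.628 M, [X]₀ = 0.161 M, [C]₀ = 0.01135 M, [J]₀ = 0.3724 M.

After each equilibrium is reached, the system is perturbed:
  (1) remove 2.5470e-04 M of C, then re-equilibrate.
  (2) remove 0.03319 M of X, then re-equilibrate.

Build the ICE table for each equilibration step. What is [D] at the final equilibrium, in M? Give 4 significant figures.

Q₀ = 3584 vs Keq = 2.5710e+05 ⇒ Q<K, forward
Step 1:
                    D           X           C           J
  Initial       1.628       0.161     0.01135      0.3724
  Change     -0.01472   -0.009817   -0.009817     0.01472
  Equil         1.613      0.1512    0.001533      0.3871
  solve Keq expr → x = 0.004908; check Q = 2.5710e+05
Then remove 2.5470e-04 M of C.
Step 2:
                    D           X           C           J
  Initial       1.613      0.1512    0.001279      0.3871
  Change   3.7414e-04  2.4942e-04  2.4942e-04 -3.7414e-04
  Equil         1.614      0.1514    0.001528      0.3868
  solve Keq expr → x = -1.2471e-04; check Q = 2.5710e+05
Then remove 0.03319 M of X.
Step 3:
                    D           X           C           J
  Initial       1.614      0.1182    0.001528      0.3868
  Change   6.2434e-04  4.1622e-04  4.1622e-04 -6.2434e-04
  Equil         1.614      0.1187    0.001944      0.3861
  solve Keq expr → x = -2.0811e-04; check Q = 2.5710e+05

[D]_eq = 1.614 M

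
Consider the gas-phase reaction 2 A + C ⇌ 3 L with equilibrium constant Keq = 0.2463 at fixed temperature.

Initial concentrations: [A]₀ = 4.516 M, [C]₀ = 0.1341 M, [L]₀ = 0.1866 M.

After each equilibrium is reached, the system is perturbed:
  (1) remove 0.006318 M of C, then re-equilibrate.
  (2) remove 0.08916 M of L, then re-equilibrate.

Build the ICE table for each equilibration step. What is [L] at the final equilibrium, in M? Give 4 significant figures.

Q₀ = 0.002376 vs Keq = 0.2463 ⇒ Q<K, forward
Step 1:
                    A           C           L
  Initial       4.516      0.1341      0.1866
  Change      -0.2119      -0.106      0.3179
  Equil         4.304     0.02814      0.5045
  solve Keq expr → x = 0.106; check Q = 0.2463
Then remove 0.006318 M of C.
Step 2:
                    A           C           L
  Initial       4.304     0.02182      0.5045
  Change     0.008347    0.004174    -0.01252
  Equil         4.312     0.02599       0.492
  solve Keq expr → x = -0.004174; check Q = 0.2463
Then remove 0.08916 M of L.
Step 3:
                    A           C           L
  Initial       4.312     0.02599      0.4028
  Change      -0.0173   -0.008649     0.02595
  Equil         4.295     0.01735      0.4287
  solve Keq expr → x = 0.008649; check Q = 0.2463

[L]_eq = 0.4287 M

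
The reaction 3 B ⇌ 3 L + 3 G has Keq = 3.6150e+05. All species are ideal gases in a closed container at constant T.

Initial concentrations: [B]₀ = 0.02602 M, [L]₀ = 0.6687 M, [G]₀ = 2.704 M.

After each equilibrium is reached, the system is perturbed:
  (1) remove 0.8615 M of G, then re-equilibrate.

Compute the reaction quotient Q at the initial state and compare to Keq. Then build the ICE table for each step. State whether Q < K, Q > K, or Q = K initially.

Q₀ = 3.3558e+05; Q < K (proceeds forward)

Q₀ = 3.3558e+05 vs Keq = 3.6150e+05 ⇒ Q<K, forward
Step 1:
                    B           L           G
  Initial     0.02602      0.6687       2.704
  Change  -6.0863e-04  6.0863e-04  6.0863e-04
  Equil       0.02541      0.6693       2.705
  solve Keq expr → x = 2.0288e-04; check Q = 3.6150e+05
Then remove 0.8615 M of G.
Step 2:
                    B           L           G
  Initial     0.02541      0.6693       1.843
  Change    -0.007818    0.007818    0.007818
  Equil       0.01759      0.6771       1.851
  solve Keq expr → x = 0.002606; check Q = 3.6150e+05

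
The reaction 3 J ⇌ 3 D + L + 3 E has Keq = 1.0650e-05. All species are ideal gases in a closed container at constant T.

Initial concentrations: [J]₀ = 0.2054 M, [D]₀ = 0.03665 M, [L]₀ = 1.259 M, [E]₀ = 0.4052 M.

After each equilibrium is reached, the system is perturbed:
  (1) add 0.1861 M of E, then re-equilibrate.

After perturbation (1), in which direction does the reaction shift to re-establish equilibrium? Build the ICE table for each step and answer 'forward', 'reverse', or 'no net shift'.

Direction: reverse

Q₀ = 4.7583e-04 vs Keq = 1.0650e-05 ⇒ Q>K, reverse
Step 1:
                   J          D          L          E
  I           0.2054    0.03665      1.259     0.4052
  C          0.02433   -0.02433  -0.008111   -0.02433
  E           0.2297    0.01232      1.251     0.3809
  solve Keq expr → x = -0.008111; check Q = 1.0650e-05
Then add 0.1861 M of E.
Step 2:
                   J          D          L          E
  I           0.2297    0.01232      1.251      0.567
  C         0.003844  -0.003844  -0.001281  -0.003844
  E           0.2336   0.008473       1.25     0.5631
  solve Keq expr → x = -0.001281; check Q = 1.0650e-05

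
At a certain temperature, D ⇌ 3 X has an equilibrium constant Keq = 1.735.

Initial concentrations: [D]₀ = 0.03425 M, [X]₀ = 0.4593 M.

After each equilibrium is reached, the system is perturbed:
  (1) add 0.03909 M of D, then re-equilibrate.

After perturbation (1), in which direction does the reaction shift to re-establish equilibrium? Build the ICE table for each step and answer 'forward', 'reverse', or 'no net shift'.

Q₀ = 2.829 vs Keq = 1.735 ⇒ Q>K, reverse
Step 1:
                  D         X
  Initial   0.03425    0.4593
  Change    0.01069  -0.03208
  Equil     0.04494    0.4272
  solve Keq expr → x = -0.01069; check Q = 1.735
Then add 0.03909 M of D.
Step 2:
                  D         X
  Initial   0.08403    0.4272
  Change   -0.01882   0.05645
  Equil     0.06522    0.4837
  solve Keq expr → x = 0.01882; check Q = 1.735

Direction: forward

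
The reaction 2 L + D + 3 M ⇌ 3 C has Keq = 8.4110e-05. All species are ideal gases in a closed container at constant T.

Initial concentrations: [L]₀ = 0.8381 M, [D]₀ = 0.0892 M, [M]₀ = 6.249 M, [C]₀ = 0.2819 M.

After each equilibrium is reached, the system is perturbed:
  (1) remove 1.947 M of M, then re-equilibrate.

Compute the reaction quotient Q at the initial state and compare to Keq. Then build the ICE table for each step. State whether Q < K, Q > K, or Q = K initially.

Q₀ = 0.001465 vs Keq = 8.4110e-05 ⇒ Q>K, reverse
Step 1:
                    L           D           M           C
  Initial      0.8381      0.0892       6.249      0.2819
  Change      0.09592     0.04796      0.1439     -0.1439
  Equil         0.934      0.1372       6.393       0.138
  solve Keq expr → x = -0.04796; check Q = 8.4110e-05
Then remove 1.947 M of M.
Step 2:
                    L           D           M           C
  Initial       0.934      0.1372       4.446       0.138
  Change      0.02448     0.01224     0.03671    -0.03671
  Equil        0.9585      0.1494       4.483      0.1013
  solve Keq expr → x = -0.01224; check Q = 8.4110e-05

Q₀ = 0.001465; Q > K (proceeds reverse)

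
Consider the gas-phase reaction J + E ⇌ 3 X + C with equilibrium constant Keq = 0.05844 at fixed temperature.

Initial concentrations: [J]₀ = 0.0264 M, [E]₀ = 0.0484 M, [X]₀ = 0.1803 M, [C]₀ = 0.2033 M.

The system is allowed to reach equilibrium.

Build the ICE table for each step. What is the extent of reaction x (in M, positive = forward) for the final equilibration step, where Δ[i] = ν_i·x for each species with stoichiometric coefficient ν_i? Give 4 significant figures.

x = -0.02454 M

Q₀ = 0.9326 vs Keq = 0.05844 ⇒ Q>K, reverse
Step 1:
                  J         E         X         C
  init       0.0264    0.0484    0.1803    0.2033
  Δ         0.02454   0.02454  -0.07361  -0.02454
  eq        0.05094   0.07294    0.1067    0.1788
  solve Keq expr → x = -0.02454; check Q = 0.05844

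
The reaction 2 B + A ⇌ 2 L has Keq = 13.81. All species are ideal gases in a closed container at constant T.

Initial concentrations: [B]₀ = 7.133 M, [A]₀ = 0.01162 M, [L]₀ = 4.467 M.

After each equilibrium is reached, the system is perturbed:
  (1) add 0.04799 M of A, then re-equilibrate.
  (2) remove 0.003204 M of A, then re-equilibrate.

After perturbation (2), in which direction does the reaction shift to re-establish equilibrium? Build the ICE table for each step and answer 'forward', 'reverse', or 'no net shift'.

Q₀ = 33.75 vs Keq = 13.81 ⇒ Q>K, reverse
Step 1:
                    B           A           L
  Initial       7.133     0.01162       4.467
  Change      0.03224     0.01612    -0.03224
  Equil         7.165     0.02774       4.435
  solve Keq expr → x = -0.01612; check Q = 13.81
Then add 0.04799 M of A.
Step 2:
                    B           A           L
  Initial       7.165     0.07573       4.435
  Change     -0.09214    -0.04607     0.09214
  Equil         7.073     0.02966       4.527
  solve Keq expr → x = 0.04607; check Q = 13.81
Then remove 0.003204 M of A.
Step 3:
                    B           A           L
  Initial       7.073     0.02646       4.527
  Change     0.006144    0.003072   -0.006144
  Equil         7.079     0.02953       4.521
  solve Keq expr → x = -0.003072; check Q = 13.81

Direction: reverse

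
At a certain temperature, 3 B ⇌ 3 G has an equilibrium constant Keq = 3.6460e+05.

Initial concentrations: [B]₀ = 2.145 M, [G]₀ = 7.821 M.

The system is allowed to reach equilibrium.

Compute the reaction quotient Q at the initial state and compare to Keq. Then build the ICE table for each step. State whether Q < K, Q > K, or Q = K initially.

Q₀ = 48.47; Q < K (proceeds forward)

Q₀ = 48.47 vs Keq = 3.6460e+05 ⇒ Q<K, forward
Step 1:
                  B         G
  I           2.145     7.821
  C          -2.007     2.007
  E          0.1376     9.828
  solve Keq expr → x = 0.6691; check Q = 3.6460e+05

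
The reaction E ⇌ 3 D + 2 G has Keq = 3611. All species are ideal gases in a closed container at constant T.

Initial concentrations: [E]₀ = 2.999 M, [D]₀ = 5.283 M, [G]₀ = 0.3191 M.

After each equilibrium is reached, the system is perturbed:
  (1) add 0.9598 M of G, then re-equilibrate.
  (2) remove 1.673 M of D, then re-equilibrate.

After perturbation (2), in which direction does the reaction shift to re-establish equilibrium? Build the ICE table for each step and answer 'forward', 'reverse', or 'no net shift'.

Direction: forward

Q₀ = 5.006 vs Keq = 3611 ⇒ Q<K, forward
Step 1:
                   E          D          G
  I            2.999      5.283     0.3191
  C           -1.275      3.826      2.551
  E            1.724      9.109       2.87
  solve Keq expr → x = 1.275; check Q = 3611
Then add 0.9598 M of G.
Step 2:
                   E          D          G
  I            1.724      9.109       3.83
  C           0.2154    -0.6461    -0.4307
  E            1.939      8.463      3.399
  solve Keq expr → x = -0.2154; check Q = 3611
Then remove 1.673 M of D.
Step 3:
                   E          D          G
  I            1.939       6.79      3.399
  C          -0.2266     0.6797     0.4531
  E            1.712       7.47      3.852
  solve Keq expr → x = 0.2266; check Q = 3611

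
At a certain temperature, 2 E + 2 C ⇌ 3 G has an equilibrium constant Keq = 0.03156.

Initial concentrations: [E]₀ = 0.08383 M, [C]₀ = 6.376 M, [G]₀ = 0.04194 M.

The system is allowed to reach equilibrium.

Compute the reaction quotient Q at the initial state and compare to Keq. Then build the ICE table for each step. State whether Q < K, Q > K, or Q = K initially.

Q₀ = 2.5822e-04; Q < K (proceeds forward)

Q₀ = 2.5822e-04 vs Keq = 0.03156 ⇒ Q<K, forward
Step 1:
                   E          C          G
  init       0.08383      6.376    0.04194
  Δ         -0.04896   -0.04896    0.07344
  eq         0.03487      6.327     0.1154
  solve Keq expr → x = 0.02448; check Q = 0.03156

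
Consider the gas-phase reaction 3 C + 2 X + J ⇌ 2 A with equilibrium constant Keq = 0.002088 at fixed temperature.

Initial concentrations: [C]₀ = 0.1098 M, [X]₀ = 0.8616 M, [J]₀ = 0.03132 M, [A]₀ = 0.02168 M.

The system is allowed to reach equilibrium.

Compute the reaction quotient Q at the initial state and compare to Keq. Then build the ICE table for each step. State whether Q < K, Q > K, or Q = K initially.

Q₀ = 15.27; Q > K (proceeds reverse)

Q₀ = 15.27 vs Keq = 0.002088 ⇒ Q>K, reverse
Step 1:
                  C         X         J         A
  I          0.1098    0.8616   0.03132   0.02168
  C         0.03186   0.02124   0.01062  -0.02124
  E          0.1417    0.8828   0.04194 4.4048e-04
  solve Keq expr → x = -0.01062; check Q = 0.002088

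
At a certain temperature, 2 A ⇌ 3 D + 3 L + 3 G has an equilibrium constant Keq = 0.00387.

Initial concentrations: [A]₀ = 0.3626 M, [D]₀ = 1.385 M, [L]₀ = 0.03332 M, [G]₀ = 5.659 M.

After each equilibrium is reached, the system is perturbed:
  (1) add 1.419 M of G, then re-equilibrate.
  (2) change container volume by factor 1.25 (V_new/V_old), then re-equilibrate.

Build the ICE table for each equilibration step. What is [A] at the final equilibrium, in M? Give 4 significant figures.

[A]_eq = 0.3002 M

Q₀ = 0.1355 vs Keq = 0.00387 ⇒ Q>K, reverse
Step 1:
                  A         D         L         G
  Initial    0.3626     1.385   0.03332     5.659
  Change    0.01509  -0.02264  -0.02264  -0.02264
  Equil      0.3777     1.362   0.01068     5.636
  solve Keq expr → x = -0.007546; check Q = 0.00387
Then add 1.419 M of G.
Step 2:
                  A         D         L         G
  Initial    0.3777     1.362   0.01068     7.055
  Change   0.001408 -0.002112 -0.002112 -0.002112
  Equil      0.3791      1.36  0.008572     7.053
  solve Keq expr → x = -7.0387e-04; check Q = 0.00387
Then change container volume by factor 1.25 (V_new/V_old).
Step 3:
                  A         D         L         G
  Initial    0.3033     1.088  0.006857     5.643
  Change  -0.003034  0.004551  0.004551  0.004551
  Equil      0.3002     1.093   0.01141     5.647
  solve Keq expr → x = 0.001517; check Q = 0.00387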